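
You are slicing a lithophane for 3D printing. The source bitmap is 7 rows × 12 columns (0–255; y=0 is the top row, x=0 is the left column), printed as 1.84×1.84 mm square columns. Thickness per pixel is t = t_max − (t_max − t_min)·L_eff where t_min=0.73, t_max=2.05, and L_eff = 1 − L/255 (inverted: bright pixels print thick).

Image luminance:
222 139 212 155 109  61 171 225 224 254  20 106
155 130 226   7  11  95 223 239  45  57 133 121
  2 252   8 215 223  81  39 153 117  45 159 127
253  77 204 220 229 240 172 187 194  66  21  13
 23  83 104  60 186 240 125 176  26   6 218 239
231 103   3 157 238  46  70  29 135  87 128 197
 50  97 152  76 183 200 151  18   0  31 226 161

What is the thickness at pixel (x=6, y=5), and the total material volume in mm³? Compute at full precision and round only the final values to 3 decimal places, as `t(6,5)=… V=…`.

t(6,5)=1.092 V=398.492

span = t_max - t_min = 2.05 - 0.73 = 1.320
L(6,5) = 70, L_eff = 1 - 70/255 = 0.725490 (inverted)
t(6,5) = 2.05 - 1.320·0.725490 = 1.092
Σt over all 7·12 pixels = 250117/2125 ≈ 117.7021176
V = pitch²·Σt = 1.84²·250117/2125 = 398.492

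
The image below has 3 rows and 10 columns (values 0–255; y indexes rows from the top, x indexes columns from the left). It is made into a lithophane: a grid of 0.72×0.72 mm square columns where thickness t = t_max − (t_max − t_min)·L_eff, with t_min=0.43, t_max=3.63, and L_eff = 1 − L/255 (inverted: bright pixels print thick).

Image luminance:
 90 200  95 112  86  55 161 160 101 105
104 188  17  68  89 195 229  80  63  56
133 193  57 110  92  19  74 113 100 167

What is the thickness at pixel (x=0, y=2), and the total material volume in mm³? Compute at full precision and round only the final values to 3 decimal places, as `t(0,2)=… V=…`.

t(0,2)=2.099 V=28.233

span = t_max - t_min = 3.63 - 0.43 = 3.200
L(0,2) = 133, L_eff = 1 - 133/255 = 0.478431 (inverted)
t(0,2) = 3.63 - 3.200·0.478431 = 2.099
Σt over all 3·10 pixels = 46293/850 ≈ 54.4623529
V = pitch²·Σt = 0.72²·46293/850 = 28.233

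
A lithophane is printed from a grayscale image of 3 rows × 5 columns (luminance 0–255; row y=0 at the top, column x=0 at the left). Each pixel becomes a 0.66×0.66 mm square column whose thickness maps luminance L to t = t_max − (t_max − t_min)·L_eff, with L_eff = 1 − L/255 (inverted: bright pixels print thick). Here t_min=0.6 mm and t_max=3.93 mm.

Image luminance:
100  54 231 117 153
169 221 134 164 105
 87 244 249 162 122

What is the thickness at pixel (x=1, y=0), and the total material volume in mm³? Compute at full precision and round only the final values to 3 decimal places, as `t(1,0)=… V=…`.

t(1,0)=1.305 V=17.072

span = t_max - t_min = 3.93 - 0.6 = 3.330
L(1,0) = 54, L_eff = 1 - 54/255 = 0.788235 (inverted)
t(1,0) = 3.93 - 3.330·0.788235 = 1.305
Σt over all 3·5 pixels = 39.192
V = pitch²·Σt = 0.66²·39.192 = 17.072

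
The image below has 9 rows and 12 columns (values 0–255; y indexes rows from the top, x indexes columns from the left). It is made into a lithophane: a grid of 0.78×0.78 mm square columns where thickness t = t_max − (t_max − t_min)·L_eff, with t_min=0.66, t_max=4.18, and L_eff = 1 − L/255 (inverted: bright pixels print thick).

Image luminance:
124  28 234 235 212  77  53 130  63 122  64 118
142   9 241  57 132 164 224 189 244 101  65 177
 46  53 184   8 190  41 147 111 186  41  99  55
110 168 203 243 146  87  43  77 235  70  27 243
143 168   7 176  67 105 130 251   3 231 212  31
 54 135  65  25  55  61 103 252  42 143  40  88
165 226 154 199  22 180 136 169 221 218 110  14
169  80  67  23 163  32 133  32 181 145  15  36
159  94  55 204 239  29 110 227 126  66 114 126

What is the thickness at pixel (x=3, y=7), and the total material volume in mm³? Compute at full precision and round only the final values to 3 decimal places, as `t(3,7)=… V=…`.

span = t_max - t_min = 4.18 - 0.66 = 3.520
L(3,7) = 23, L_eff = 1 - 23/255 = 0.909804 (inverted)
t(3,7) = 4.18 - 3.520·0.909804 = 0.977
Σt over all 9·12 pixels = 534094/2125 ≈ 251.3383529
V = pitch²·Σt = 0.78²·534094/2125 = 152.914

t(3,7)=0.977 V=152.914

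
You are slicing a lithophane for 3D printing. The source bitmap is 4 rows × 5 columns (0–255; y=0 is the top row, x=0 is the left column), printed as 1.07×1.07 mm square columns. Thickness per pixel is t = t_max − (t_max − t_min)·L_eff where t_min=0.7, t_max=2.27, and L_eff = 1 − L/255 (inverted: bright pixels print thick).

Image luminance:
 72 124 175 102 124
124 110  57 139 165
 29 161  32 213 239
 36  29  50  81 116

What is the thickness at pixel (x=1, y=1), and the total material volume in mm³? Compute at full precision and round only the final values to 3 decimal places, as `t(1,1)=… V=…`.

span = t_max - t_min = 2.27 - 0.7 = 1.570
L(1,1) = 110, L_eff = 1 - 110/255 = 0.568627 (inverted)
t(1,1) = 2.27 - 1.570·0.568627 = 1.377
Σt over all 4·5 pixels = 116491/4250 ≈ 27.4096471
V = pitch²·Σt = 1.07²·116491/4250 = 31.381

t(1,1)=1.377 V=31.381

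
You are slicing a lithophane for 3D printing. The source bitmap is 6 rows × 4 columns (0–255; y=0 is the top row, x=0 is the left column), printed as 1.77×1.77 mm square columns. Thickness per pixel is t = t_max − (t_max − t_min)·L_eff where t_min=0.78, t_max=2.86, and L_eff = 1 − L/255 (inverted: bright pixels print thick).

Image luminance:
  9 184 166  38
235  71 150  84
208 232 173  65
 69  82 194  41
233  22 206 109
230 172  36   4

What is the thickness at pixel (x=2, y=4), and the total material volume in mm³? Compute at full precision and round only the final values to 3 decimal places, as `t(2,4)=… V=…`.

t(2,4)=2.460 V=135.644

span = t_max - t_min = 2.86 - 0.78 = 2.080
L(2,4) = 206, L_eff = 1 - 206/255 = 0.192157 (inverted)
t(2,4) = 2.86 - 2.080·0.192157 = 2.460
Σt over all 6·4 pixels = 276016/6375 ≈ 43.2966275
V = pitch²·Σt = 1.77²·276016/6375 = 135.644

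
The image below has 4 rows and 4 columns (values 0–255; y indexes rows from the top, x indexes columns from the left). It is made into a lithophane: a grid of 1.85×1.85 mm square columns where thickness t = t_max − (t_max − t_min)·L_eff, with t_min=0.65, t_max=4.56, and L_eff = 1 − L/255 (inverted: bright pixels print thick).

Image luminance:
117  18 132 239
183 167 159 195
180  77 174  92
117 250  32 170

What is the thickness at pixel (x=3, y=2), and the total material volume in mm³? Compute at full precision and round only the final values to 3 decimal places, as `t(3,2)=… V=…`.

span = t_max - t_min = 4.56 - 0.65 = 3.910
L(3,2) = 92, L_eff = 1 - 92/255 = 0.639216 (inverted)
t(3,2) = 4.56 - 3.910·0.639216 = 2.061
Σt over all 4·4 pixels = 34273/750 ≈ 45.6973333
V = pitch²·Σt = 1.85²·34273/750 = 156.399

t(3,2)=2.061 V=156.399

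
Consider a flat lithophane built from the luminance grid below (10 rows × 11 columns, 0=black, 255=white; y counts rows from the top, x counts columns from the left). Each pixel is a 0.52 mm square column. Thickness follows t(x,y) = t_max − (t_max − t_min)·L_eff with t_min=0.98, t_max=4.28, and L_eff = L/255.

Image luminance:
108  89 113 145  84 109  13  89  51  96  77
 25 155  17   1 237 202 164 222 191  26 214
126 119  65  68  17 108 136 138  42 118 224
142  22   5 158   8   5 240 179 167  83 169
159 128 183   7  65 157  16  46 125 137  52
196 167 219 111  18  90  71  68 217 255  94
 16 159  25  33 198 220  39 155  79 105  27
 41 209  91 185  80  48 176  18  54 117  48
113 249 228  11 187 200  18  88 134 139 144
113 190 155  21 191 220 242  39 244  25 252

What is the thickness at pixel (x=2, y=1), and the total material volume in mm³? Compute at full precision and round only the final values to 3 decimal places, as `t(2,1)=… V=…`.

span = t_max - t_min = 4.28 - 0.98 = 3.300
L(2,1) = 17, L_eff = 17/255 = 0.066667
t(2,1) = 4.28 - 3.300·0.066667 = 4.060
Σt over all 10·11 pixels = 130383/425 ≈ 306.7835294
V = pitch²·Σt = 0.52²·130383/425 = 82.954

t(2,1)=4.060 V=82.954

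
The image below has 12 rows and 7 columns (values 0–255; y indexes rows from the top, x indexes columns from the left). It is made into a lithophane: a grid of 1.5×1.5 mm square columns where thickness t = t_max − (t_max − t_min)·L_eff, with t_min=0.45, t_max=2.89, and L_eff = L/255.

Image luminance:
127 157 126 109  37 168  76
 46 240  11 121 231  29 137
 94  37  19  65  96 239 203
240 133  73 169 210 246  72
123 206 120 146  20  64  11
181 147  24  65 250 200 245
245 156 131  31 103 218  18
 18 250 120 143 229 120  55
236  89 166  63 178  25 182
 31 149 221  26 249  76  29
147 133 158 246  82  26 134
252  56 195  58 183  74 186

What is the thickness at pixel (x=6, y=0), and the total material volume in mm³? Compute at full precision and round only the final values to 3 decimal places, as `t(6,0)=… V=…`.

t(6,0)=2.163 V=313.692

span = t_max - t_min = 2.89 - 0.45 = 2.440
L(6,0) = 76, L_eff = 76/255 = 0.298039
t(6,0) = 2.89 - 2.440·0.298039 = 2.163
Σt over all 12·7 pixels = 59253/425 ≈ 139.4188235
V = pitch²·Σt = 1.5²·59253/425 = 313.692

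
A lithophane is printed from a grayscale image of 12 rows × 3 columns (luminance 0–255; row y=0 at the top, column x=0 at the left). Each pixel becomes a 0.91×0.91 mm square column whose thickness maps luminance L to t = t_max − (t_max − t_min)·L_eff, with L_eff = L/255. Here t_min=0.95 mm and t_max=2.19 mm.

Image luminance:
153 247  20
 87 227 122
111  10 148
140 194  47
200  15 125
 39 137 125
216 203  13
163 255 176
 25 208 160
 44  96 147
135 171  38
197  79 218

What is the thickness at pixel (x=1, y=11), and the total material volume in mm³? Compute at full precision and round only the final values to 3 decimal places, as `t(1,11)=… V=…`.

span = t_max - t_min = 2.19 - 0.95 = 1.240
L(1,11) = 79, L_eff = 79/255 = 0.309804
t(1,11) = 2.19 - 1.240·0.309804 = 1.806
Σt over all 12·3 pixels = 357184/6375 ≈ 56.0288627
V = pitch²·Σt = 0.91²·357184/6375 = 46.398

t(1,11)=1.806 V=46.398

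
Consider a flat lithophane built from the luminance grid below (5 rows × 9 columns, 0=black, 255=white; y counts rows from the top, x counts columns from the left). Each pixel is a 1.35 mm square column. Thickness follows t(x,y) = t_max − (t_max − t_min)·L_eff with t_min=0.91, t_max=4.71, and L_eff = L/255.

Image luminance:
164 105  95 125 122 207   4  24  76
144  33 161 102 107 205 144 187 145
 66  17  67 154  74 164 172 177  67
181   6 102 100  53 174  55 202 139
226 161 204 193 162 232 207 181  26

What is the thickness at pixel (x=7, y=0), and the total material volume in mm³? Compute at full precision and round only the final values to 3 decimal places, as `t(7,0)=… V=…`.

span = t_max - t_min = 4.71 - 0.91 = 3.800
L(7,0) = 24, L_eff = 24/255 = 0.094118
t(7,0) = 4.71 - 3.800·0.094118 = 4.352
Σt over all 5·9 pixels = 126.83
V = pitch²·Σt = 1.35²·126.83 = 231.148

t(7,0)=4.352 V=231.148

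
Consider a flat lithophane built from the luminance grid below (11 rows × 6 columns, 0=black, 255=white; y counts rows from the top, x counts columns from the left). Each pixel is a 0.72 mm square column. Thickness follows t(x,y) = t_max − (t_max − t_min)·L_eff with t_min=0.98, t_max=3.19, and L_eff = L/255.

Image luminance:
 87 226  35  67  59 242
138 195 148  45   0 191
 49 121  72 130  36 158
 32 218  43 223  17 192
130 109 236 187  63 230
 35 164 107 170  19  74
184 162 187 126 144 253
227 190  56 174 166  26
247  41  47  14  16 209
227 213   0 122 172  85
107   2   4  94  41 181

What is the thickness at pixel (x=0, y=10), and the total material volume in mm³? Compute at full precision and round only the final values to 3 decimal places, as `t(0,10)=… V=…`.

t(0,10)=2.263 V=73.359

span = t_max - t_min = 3.19 - 0.98 = 2.210
L(0,10) = 107, L_eff = 107/255 = 0.419608
t(0,10) = 3.19 - 2.210·0.419608 = 2.263
Σt over all 11·6 pixels = 141.51
V = pitch²·Σt = 0.72²·141.51 = 73.359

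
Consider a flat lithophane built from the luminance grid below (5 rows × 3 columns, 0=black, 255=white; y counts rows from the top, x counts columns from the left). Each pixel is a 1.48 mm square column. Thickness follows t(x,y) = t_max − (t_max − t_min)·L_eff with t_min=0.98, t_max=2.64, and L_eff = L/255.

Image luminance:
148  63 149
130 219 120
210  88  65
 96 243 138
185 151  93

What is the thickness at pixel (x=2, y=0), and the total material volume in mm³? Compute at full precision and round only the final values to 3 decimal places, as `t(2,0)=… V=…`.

t(2,0)=1.670 V=56.824

span = t_max - t_min = 2.64 - 0.98 = 1.660
L(2,0) = 149, L_eff = 149/255 = 0.584314
t(2,0) = 2.64 - 1.660·0.584314 = 1.670
Σt over all 5·3 pixels = 165383/6375 ≈ 25.9424314
V = pitch²·Σt = 1.48²·165383/6375 = 56.824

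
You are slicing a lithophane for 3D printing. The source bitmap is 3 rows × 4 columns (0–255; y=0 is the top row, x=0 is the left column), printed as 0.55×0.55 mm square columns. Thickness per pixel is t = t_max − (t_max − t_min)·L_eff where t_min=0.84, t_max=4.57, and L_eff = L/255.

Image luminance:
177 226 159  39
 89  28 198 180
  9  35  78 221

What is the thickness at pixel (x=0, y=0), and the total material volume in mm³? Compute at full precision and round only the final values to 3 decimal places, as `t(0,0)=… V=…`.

t(0,0)=1.981 V=10.222

span = t_max - t_min = 4.57 - 0.84 = 3.730
L(0,0) = 177, L_eff = 177/255 = 0.694118
t(0,0) = 4.57 - 3.730·0.694118 = 1.981
Σt over all 3·4 pixels = 861673/25500 ≈ 33.7910980
V = pitch²·Σt = 0.55²·861673/25500 = 10.222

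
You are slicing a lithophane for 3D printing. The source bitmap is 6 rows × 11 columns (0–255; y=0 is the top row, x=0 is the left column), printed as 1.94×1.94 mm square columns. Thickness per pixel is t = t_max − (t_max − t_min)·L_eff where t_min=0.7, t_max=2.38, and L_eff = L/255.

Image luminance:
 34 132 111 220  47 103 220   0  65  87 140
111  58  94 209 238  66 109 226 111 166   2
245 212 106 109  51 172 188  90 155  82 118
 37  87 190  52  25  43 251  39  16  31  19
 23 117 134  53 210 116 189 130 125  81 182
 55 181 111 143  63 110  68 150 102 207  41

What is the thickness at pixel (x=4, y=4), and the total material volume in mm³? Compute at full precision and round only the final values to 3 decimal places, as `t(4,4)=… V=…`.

t(4,4)=0.996 V=406.262

span = t_max - t_min = 2.38 - 0.7 = 1.680
L(4,4) = 210, L_eff = 210/255 = 0.823529
t(4,4) = 2.38 - 1.680·0.823529 = 0.996
Σt over all 6·11 pixels = 229383/2125 ≈ 107.9449412
V = pitch²·Σt = 1.94²·229383/2125 = 406.262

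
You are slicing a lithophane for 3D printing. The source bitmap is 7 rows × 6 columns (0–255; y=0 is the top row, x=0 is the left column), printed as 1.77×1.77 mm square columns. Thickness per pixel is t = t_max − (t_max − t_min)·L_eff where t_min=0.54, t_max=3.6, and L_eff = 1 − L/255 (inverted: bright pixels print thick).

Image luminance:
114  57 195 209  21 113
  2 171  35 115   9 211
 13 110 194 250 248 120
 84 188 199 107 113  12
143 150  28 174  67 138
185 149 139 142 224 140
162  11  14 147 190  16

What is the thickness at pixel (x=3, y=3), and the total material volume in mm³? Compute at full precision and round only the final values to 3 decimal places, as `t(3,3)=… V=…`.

t(3,3)=1.824 V=263.126

span = t_max - t_min = 3.6 - 0.54 = 3.060
L(3,3) = 107, L_eff = 1 - 107/255 = 0.580392 (inverted)
t(3,3) = 3.6 - 3.060·0.580392 = 1.824
Σt over all 7·6 pixels = 83.988
V = pitch²·Σt = 1.77²·83.988 = 263.126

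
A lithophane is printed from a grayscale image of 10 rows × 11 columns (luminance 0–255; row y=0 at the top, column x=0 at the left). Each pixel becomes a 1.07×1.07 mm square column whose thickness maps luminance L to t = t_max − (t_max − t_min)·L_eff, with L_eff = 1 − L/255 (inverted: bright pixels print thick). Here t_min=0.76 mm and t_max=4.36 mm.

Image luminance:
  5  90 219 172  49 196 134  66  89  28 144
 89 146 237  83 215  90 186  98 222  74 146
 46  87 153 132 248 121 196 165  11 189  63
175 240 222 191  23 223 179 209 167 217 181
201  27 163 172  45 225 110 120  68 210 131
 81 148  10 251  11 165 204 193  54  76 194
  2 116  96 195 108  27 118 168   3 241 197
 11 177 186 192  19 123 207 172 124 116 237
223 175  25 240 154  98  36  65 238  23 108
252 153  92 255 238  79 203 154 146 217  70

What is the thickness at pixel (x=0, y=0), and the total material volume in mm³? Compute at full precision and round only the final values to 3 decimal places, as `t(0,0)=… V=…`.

t(0,0)=0.831 V=340.652

span = t_max - t_min = 4.36 - 0.76 = 3.600
L(0,0) = 5, L_eff = 1 - 5/255 = 0.980392 (inverted)
t(0,0) = 4.36 - 3.600·0.980392 = 0.831
Σt over all 10·11 pixels = 126454/425 ≈ 297.5388235
V = pitch²·Σt = 1.07²·126454/425 = 340.652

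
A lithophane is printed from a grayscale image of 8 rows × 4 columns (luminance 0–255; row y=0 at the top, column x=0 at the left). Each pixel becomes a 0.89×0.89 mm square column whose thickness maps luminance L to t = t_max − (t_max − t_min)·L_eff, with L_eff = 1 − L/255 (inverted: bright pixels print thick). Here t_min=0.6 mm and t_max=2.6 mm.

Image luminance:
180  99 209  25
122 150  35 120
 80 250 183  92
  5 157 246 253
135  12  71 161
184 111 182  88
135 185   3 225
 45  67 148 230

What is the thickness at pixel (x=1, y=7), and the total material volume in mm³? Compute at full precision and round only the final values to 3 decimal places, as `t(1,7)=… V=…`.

span = t_max - t_min = 2.6 - 0.6 = 2.000
L(1,7) = 67, L_eff = 1 - 67/255 = 0.737255 (inverted)
t(1,7) = 2.6 - 2.000·0.737255 = 1.125
Σt over all 8·4 pixels = 4424/85 ≈ 52.0470588
V = pitch²·Σt = 0.89²·4424/85 = 41.226

t(1,7)=1.125 V=41.226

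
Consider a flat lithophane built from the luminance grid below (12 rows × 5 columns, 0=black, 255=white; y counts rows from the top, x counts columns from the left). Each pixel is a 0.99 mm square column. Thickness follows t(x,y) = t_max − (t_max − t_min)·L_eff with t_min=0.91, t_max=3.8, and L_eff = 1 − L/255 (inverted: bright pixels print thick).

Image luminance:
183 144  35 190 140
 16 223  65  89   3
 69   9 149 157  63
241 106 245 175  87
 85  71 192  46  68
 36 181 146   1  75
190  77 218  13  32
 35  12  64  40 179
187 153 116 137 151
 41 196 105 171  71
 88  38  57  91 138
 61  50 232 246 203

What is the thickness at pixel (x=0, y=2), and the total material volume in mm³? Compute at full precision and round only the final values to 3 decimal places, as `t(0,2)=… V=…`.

t(0,2)=1.692 V=127.736

span = t_max - t_min = 3.8 - 0.91 = 2.890
L(0,2) = 69, L_eff = 1 - 69/255 = 0.729412 (inverted)
t(0,2) = 3.8 - 2.890·0.729412 = 1.692
Σt over all 12·5 pixels = 97747/750 ≈ 130.3293333
V = pitch²·Σt = 0.99²·97747/750 = 127.736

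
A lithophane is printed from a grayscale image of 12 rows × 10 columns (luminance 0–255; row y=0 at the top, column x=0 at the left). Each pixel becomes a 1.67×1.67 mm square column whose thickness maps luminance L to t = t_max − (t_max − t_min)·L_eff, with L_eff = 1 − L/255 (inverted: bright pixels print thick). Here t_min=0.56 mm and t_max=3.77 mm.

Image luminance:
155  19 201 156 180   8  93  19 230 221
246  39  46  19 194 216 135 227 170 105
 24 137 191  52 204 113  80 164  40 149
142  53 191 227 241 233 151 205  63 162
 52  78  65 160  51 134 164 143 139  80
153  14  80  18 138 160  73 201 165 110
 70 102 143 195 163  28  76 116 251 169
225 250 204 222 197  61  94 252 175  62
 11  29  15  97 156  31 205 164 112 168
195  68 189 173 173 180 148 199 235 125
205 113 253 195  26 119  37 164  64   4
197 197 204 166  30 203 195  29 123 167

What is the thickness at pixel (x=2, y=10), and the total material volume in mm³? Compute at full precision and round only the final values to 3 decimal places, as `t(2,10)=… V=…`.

span = t_max - t_min = 3.77 - 0.56 = 3.210
L(2,10) = 253, L_eff = 1 - 253/255 = 0.007843 (inverted)
t(2,10) = 3.77 - 3.210·0.007843 = 3.745
Σt over all 12·10 pixels = 1146843/4250 ≈ 269.8454118
V = pitch²·Σt = 1.67²·1146843/4250 = 752.572

t(2,10)=3.745 V=752.572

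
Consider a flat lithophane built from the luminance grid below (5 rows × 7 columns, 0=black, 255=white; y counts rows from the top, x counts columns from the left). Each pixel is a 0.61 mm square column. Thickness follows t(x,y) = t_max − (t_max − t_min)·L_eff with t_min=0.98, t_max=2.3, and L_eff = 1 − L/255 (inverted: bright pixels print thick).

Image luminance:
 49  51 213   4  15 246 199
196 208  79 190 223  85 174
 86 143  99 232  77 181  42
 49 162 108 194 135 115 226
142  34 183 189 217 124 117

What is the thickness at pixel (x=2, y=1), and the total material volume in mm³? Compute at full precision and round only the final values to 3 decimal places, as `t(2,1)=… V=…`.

span = t_max - t_min = 2.3 - 0.98 = 1.320
L(2,1) = 79, L_eff = 1 - 79/255 = 0.690196 (inverted)
t(2,1) = 2.3 - 1.320·0.690196 = 1.389
Σt over all 5·7 pixels = 251089/4250 ≈ 59.0797647
V = pitch²·Σt = 0.61²·251089/4250 = 21.984

t(2,1)=1.389 V=21.984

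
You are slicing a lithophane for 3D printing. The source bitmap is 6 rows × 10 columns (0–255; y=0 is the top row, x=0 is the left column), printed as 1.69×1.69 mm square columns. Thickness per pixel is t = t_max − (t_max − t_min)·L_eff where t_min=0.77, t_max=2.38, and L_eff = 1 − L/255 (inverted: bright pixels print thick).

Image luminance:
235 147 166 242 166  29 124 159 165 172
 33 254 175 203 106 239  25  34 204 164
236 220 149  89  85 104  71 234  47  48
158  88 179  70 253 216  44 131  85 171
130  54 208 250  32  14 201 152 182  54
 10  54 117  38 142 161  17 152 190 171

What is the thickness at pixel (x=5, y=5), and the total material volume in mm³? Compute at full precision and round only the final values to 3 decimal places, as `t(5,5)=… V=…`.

span = t_max - t_min = 2.38 - 0.77 = 1.610
L(5,5) = 161, L_eff = 1 - 161/255 = 0.368627 (inverted)
t(5,5) = 2.38 - 1.610·0.368627 = 1.787
Σt over all 6·10 pixels = 824663/8500 ≈ 97.0191765
V = pitch²·Σt = 1.69²·824663/8500 = 277.096

t(5,5)=1.787 V=277.096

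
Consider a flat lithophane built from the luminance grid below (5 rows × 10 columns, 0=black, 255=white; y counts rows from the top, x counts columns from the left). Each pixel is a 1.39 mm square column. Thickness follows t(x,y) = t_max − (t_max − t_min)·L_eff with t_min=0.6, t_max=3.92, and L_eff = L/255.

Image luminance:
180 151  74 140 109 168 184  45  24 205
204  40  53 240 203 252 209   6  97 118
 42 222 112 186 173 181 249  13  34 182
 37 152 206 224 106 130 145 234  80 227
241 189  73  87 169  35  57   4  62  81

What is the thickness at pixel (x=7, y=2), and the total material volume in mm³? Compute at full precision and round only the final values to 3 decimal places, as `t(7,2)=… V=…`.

t(7,2)=3.751 V=211.787

span = t_max - t_min = 3.92 - 0.6 = 3.320
L(7,2) = 13, L_eff = 13/255 = 0.050980
t(7,2) = 3.92 - 3.320·0.050980 = 3.751
Σt over all 5·10 pixels = 139759/1275 ≈ 109.6149020
V = pitch²·Σt = 1.39²·139759/1275 = 211.787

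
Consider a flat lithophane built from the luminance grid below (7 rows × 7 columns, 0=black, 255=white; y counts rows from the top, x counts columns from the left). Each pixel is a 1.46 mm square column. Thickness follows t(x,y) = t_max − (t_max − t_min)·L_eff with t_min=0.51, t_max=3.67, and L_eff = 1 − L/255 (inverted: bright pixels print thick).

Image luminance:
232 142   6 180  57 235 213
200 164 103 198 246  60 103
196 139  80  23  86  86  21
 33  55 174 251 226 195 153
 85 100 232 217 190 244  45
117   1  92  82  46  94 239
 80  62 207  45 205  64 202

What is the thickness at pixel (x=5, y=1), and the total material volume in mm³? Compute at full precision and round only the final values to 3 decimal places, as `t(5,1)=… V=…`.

t(5,1)=1.254 V=225.125

span = t_max - t_min = 3.67 - 0.51 = 3.160
L(5,1) = 60, L_eff = 1 - 60/255 = 0.764706 (inverted)
t(5,1) = 3.67 - 3.160·0.764706 = 1.254
Σt over all 7·7 pixels = 2693141/25500 ≈ 105.6133725
V = pitch²·Σt = 1.46²·2693141/25500 = 225.125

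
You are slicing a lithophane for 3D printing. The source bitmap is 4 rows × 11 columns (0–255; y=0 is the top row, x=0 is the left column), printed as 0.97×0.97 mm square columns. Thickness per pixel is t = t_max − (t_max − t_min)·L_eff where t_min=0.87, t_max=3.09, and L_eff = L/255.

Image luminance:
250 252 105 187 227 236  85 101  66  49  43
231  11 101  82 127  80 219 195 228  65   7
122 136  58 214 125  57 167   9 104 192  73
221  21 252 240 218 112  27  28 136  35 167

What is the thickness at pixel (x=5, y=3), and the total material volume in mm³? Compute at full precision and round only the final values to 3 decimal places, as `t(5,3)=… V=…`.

t(5,3)=2.115 V=81.553

span = t_max - t_min = 3.09 - 0.87 = 2.220
L(5,3) = 112, L_eff = 112/255 = 0.439216
t(5,3) = 3.09 - 2.220·0.439216 = 2.115
Σt over all 4·11 pixels = 86.676
V = pitch²·Σt = 0.97²·86.676 = 81.553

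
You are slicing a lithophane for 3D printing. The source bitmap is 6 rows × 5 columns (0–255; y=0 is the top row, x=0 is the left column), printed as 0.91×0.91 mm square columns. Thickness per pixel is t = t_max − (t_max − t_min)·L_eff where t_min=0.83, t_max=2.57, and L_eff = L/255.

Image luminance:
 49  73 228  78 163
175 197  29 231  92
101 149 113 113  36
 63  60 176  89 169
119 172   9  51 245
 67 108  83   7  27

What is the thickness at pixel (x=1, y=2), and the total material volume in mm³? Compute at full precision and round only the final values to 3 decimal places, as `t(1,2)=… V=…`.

span = t_max - t_min = 2.57 - 0.83 = 1.740
L(1,2) = 149, L_eff = 149/255 = 0.584314
t(1,2) = 2.57 - 1.740·0.584314 = 1.553
Σt over all 6·5 pixels = 232787/4250 ≈ 54.7734118
V = pitch²·Σt = 0.91²·232787/4250 = 45.358

t(1,2)=1.553 V=45.358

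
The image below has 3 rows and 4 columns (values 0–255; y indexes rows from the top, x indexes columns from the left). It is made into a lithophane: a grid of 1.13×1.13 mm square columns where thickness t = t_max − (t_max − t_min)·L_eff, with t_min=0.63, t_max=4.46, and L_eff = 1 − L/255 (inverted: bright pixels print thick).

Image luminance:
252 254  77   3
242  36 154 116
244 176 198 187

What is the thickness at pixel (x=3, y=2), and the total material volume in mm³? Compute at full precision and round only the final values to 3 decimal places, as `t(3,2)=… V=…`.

t(3,2)=3.439 V=46.841

span = t_max - t_min = 4.46 - 0.63 = 3.830
L(3,2) = 187, L_eff = 1 - 187/255 = 0.266667 (inverted)
t(3,2) = 4.46 - 3.830·0.266667 = 3.439
Σt over all 3·4 pixels = 935417/25500 ≈ 36.6830196
V = pitch²·Σt = 1.13²·935417/25500 = 46.841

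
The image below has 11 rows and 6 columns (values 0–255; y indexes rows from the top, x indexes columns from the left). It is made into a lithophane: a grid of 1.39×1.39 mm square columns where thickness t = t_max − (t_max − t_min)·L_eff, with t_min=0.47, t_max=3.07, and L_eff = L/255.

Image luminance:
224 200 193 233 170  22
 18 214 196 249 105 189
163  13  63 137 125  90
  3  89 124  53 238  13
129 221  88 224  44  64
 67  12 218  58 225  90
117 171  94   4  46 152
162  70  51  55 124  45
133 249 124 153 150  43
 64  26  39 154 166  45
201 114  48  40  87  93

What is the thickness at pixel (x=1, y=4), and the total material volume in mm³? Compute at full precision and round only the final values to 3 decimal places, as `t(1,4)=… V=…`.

t(1,4)=0.817 V=242.078

span = t_max - t_min = 3.07 - 0.47 = 2.600
L(1,4) = 221, L_eff = 221/255 = 0.866667
t(1,4) = 3.07 - 2.600·0.866667 = 0.817
Σt over all 11·6 pixels = 106499/850 ≈ 125.2929412
V = pitch²·Σt = 1.39²·106499/850 = 242.078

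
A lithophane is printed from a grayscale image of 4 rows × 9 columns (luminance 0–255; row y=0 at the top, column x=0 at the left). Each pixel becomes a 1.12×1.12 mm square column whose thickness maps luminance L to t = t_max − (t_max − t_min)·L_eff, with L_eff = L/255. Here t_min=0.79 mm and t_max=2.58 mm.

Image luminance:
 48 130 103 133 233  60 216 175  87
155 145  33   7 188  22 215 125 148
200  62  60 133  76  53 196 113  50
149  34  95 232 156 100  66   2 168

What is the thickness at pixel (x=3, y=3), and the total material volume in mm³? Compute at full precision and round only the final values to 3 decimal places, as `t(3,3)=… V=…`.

t(3,3)=0.951 V=79.808

span = t_max - t_min = 2.58 - 0.79 = 1.790
L(3,3) = 232, L_eff = 232/255 = 0.909804
t(3,3) = 2.58 - 1.790·0.909804 = 0.951
Σt over all 4·9 pixels = 405592/6375 ≈ 63.6222745
V = pitch²·Σt = 1.12²·405592/6375 = 79.808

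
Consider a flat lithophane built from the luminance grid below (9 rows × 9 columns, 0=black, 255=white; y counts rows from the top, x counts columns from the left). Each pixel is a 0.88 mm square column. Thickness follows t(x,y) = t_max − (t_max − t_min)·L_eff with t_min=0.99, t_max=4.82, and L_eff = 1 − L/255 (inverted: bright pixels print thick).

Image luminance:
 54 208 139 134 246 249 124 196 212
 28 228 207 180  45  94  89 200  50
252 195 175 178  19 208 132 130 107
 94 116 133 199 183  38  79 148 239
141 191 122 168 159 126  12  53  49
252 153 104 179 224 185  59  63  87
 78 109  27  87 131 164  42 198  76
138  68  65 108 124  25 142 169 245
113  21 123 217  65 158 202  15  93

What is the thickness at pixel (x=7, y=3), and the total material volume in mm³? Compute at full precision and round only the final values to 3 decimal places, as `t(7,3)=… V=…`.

t(7,3)=3.213 V=185.832

span = t_max - t_min = 4.82 - 0.99 = 3.830
L(7,3) = 148, L_eff = 1 - 148/255 = 0.419608 (inverted)
t(7,3) = 4.82 - 3.830·0.419608 = 3.213
Σt over all 9·9 pixels = 2039733/8500 ≈ 239.9685882
V = pitch²·Σt = 0.88²·2039733/8500 = 185.832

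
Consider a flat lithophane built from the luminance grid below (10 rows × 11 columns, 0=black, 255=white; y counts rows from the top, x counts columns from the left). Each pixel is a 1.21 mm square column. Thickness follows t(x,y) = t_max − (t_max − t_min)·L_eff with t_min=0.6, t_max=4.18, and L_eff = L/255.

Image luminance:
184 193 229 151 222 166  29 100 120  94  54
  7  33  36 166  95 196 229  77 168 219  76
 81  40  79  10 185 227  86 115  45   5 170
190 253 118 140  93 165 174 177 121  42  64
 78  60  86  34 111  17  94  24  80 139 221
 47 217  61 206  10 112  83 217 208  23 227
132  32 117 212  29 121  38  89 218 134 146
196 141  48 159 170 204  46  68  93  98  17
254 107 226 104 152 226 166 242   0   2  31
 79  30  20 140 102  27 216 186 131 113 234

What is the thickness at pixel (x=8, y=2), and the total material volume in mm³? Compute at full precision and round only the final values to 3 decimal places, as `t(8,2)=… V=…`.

span = t_max - t_min = 4.18 - 0.6 = 3.580
L(8,2) = 45, L_eff = 45/255 = 0.176471
t(8,2) = 4.18 - 3.580·0.176471 = 3.548
Σt over all 10·11 pixels = 140881/510 ≈ 276.2372549
V = pitch²·Σt = 1.21²·140881/510 = 404.439

t(8,2)=3.548 V=404.439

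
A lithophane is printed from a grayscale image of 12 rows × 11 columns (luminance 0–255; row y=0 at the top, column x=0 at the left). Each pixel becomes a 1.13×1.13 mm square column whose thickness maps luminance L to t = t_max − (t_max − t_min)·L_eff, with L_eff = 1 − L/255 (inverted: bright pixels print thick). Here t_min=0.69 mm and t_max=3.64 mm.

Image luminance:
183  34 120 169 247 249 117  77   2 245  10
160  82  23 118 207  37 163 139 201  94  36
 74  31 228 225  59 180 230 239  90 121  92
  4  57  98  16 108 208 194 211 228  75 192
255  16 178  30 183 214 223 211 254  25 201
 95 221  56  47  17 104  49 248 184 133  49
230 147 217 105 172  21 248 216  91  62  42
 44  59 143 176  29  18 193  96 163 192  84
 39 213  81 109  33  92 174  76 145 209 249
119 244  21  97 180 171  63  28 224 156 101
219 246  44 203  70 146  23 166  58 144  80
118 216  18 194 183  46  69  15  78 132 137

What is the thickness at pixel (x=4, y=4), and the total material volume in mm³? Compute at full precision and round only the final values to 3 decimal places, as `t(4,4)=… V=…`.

t(4,4)=2.807 V=365.105

span = t_max - t_min = 3.64 - 0.69 = 2.950
L(4,4) = 183, L_eff = 1 - 183/255 = 0.282353 (inverted)
t(4,4) = 3.64 - 2.950·0.282353 = 2.807
Σt over all 12·11 pixels = 291649/1020 ≈ 285.9303922
V = pitch²·Σt = 1.13²·291649/1020 = 365.105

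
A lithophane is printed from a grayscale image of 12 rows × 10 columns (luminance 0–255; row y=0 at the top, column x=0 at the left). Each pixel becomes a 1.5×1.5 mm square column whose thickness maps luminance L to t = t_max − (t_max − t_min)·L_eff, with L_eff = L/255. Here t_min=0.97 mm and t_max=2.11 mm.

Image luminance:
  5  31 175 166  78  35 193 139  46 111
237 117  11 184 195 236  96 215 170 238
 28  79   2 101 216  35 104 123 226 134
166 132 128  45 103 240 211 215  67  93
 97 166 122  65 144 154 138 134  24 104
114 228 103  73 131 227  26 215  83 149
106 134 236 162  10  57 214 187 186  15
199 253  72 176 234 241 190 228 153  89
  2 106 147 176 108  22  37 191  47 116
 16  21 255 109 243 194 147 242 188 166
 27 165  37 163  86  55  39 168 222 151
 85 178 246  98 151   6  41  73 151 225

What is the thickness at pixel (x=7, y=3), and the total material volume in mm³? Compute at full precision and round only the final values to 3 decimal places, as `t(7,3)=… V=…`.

span = t_max - t_min = 2.11 - 0.97 = 1.140
L(7,3) = 215, L_eff = 215/255 = 0.843137
t(7,3) = 2.11 - 1.140·0.843137 = 1.149
Σt over all 12·10 pixels = 155693/850 ≈ 183.1682353
V = pitch²·Σt = 1.5²·155693/850 = 412.129

t(7,3)=1.149 V=412.129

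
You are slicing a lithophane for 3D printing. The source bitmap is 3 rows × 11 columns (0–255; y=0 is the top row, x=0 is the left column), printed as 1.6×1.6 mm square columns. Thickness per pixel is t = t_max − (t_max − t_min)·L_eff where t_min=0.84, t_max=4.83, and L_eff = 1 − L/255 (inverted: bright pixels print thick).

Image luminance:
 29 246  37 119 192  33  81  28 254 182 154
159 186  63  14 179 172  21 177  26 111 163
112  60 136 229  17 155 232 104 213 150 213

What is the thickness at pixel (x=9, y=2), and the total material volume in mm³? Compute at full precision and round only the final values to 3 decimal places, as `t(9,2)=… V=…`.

span = t_max - t_min = 4.83 - 0.84 = 3.990
L(9,2) = 150, L_eff = 1 - 150/255 = 0.411765 (inverted)
t(9,2) = 4.83 - 3.990·0.411765 = 3.187
Σt over all 3·11 pixels = 800471/8500 ≈ 94.1730588
V = pitch²·Σt = 1.6²·800471/8500 = 241.083

t(9,2)=3.187 V=241.083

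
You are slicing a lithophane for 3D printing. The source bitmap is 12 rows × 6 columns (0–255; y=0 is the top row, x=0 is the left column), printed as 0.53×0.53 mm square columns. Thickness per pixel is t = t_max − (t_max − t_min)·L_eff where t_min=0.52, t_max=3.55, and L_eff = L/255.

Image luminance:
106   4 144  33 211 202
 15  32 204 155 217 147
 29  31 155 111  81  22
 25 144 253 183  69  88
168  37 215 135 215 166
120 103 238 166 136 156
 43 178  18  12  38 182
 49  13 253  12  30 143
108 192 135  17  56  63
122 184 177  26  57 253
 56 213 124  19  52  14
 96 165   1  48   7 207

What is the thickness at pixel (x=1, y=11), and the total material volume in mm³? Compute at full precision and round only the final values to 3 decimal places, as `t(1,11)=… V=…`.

t(1,11)=1.589 V=45.500

span = t_max - t_min = 3.55 - 0.52 = 3.030
L(1,11) = 165, L_eff = 165/255 = 0.647059
t(1,11) = 3.55 - 3.030·0.647059 = 1.589
Σt over all 12·6 pixels = 1376821/8500 ≈ 161.9789412
V = pitch²·Σt = 0.53²·1376821/8500 = 45.500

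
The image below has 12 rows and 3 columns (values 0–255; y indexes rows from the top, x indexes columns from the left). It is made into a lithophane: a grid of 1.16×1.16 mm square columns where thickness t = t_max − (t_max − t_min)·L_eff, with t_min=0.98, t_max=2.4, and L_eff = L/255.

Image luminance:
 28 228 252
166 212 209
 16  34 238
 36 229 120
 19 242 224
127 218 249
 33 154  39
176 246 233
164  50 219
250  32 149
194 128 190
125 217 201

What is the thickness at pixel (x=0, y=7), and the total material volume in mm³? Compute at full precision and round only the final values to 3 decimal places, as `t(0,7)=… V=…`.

t(0,7)=1.420 V=73.946

span = t_max - t_min = 2.4 - 0.98 = 1.420
L(0,7) = 176, L_eff = 176/255 = 0.690196
t(0,7) = 2.4 - 1.420·0.690196 = 1.420
Σt over all 12·3 pixels = 700663/12750 ≈ 54.9539608
V = pitch²·Σt = 1.16²·700663/12750 = 73.946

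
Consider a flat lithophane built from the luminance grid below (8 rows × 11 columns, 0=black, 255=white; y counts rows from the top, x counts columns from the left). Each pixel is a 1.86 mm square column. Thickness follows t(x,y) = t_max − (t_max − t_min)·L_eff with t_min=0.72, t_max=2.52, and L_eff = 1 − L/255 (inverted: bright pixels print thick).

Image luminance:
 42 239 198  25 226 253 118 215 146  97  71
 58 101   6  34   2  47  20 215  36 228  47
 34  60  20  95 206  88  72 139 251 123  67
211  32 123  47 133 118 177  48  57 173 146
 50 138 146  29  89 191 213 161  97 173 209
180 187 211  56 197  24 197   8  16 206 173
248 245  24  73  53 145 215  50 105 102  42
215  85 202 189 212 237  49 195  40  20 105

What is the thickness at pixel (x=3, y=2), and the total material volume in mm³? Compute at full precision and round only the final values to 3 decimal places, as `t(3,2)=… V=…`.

span = t_max - t_min = 2.52 - 0.72 = 1.800
L(3,2) = 95, L_eff = 1 - 95/255 = 0.627451 (inverted)
t(3,2) = 2.52 - 1.800·0.627451 = 1.391
Σt over all 8·11 pixels = 58866/425 ≈ 138.5082353
V = pitch²·Σt = 1.86²·58866/425 = 479.183

t(3,2)=1.391 V=479.183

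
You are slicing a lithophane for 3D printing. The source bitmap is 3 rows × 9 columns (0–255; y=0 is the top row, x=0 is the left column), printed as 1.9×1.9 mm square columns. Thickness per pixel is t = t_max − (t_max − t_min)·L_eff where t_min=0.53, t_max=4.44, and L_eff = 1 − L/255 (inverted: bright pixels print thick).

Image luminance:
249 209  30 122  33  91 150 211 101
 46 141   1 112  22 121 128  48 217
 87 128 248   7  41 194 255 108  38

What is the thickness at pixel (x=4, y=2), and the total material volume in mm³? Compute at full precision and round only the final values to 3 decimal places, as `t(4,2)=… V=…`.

t(4,2)=1.159 V=225.358

span = t_max - t_min = 4.44 - 0.53 = 3.910
L(4,2) = 41, L_eff = 1 - 41/255 = 0.839216 (inverted)
t(4,2) = 4.44 - 3.910·0.839216 = 1.159
Σt over all 3·9 pixels = 62.426
V = pitch²·Σt = 1.9²·62.426 = 225.358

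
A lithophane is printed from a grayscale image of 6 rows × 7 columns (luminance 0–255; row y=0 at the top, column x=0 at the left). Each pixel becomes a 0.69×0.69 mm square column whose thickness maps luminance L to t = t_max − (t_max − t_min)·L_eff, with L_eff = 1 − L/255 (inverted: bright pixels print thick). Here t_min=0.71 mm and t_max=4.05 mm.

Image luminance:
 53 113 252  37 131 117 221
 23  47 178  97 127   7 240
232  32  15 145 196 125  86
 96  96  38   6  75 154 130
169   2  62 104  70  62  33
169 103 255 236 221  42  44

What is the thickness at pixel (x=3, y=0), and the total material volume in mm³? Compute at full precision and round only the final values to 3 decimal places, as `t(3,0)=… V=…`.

span = t_max - t_min = 4.05 - 0.71 = 3.340
L(3,0) = 37, L_eff = 1 - 37/255 = 0.854902 (inverted)
t(3,0) = 4.05 - 3.340·0.854902 = 1.195
Σt over all 6·7 pixels = 90.608
V = pitch²·Σt = 0.69²·90.608 = 43.138

t(3,0)=1.195 V=43.138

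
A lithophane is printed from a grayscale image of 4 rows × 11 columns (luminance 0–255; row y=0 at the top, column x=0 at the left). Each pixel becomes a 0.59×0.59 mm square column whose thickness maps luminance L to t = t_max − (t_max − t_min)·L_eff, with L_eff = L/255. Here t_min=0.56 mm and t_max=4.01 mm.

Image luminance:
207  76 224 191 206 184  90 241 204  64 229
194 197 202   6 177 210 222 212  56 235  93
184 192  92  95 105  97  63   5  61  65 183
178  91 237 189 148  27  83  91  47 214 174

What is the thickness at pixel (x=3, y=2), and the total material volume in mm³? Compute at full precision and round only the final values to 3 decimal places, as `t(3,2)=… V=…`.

span = t_max - t_min = 4.01 - 0.56 = 3.450
L(3,2) = 95, L_eff = 95/255 = 0.372549
t(3,2) = 4.01 - 3.450·0.372549 = 2.725
Σt over all 4·11 pixels = 90.65
V = pitch²·Σt = 0.59²·90.65 = 31.555

t(3,2)=2.725 V=31.555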